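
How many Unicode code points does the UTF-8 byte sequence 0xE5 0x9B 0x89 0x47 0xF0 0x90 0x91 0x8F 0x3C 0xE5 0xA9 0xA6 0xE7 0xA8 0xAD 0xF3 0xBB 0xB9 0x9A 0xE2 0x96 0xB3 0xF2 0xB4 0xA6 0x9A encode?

9

Byte at offset 0: 0xE5 = 11100101 → 3-byte char (#1). Advance 3.
Byte at offset 3: 0x47 = 01000111 → 1-byte char (#2). Advance 1.
Byte at offset 4: 0xF0 = 11110000 → 4-byte char (#3). Advance 4.
Byte at offset 8: 0x3C = 00111100 → 1-byte char (#4). Advance 1.
Byte at offset 9: 0xE5 = 11100101 → 3-byte char (#5). Advance 3.
Byte at offset 12: 0xE7 = 11100111 → 3-byte char (#6). Advance 3.
Byte at offset 15: 0xF3 = 11110011 → 4-byte char (#7). Advance 4.
Byte at offset 19: 0xE2 = 11100010 → 3-byte char (#8). Advance 3.
Byte at offset 22: 0xF2 = 11110010 → 4-byte char (#9). Advance 4.
Reached end at offset 26 after 9 code points.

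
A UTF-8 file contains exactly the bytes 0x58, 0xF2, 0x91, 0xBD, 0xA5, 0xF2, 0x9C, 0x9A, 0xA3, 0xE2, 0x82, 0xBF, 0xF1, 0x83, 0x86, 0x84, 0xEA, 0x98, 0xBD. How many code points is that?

Byte at offset 0: 0x58 = 01011000 → 1-byte char (#1). Advance 1.
Byte at offset 1: 0xF2 = 11110010 → 4-byte char (#2). Advance 4.
Byte at offset 5: 0xF2 = 11110010 → 4-byte char (#3). Advance 4.
Byte at offset 9: 0xE2 = 11100010 → 3-byte char (#4). Advance 3.
Byte at offset 12: 0xF1 = 11110001 → 4-byte char (#5). Advance 4.
Byte at offset 16: 0xEA = 11101010 → 3-byte char (#6). Advance 3.
Reached end at offset 19 after 6 code points.

6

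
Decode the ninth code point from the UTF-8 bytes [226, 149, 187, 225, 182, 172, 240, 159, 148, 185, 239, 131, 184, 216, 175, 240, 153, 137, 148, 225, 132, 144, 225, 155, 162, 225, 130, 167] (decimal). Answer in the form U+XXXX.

Offset 0: leading byte 0xE2 = 11100010 → 3-byte char #1 = E2 95 BB.
Offset 3: leading byte 0xE1 = 11100001 → 3-byte char #2 = E1 B6 AC.
Offset 6: leading byte 0xF0 = 11110000 → 4-byte char #3 = F0 9F 94 B9.
Offset 10: leading byte 0xEF = 11101111 → 3-byte char #4 = EF 83 B8.
Offset 13: leading byte 0xD8 = 11011000 → 2-byte char #5 = D8 AF.
Offset 15: leading byte 0xF0 = 11110000 → 4-byte char #6 = F0 99 89 94.
Offset 19: leading byte 0xE1 = 11100001 → 3-byte char #7 = E1 84 90.
Offset 22: leading byte 0xE1 = 11100001 → 3-byte char #8 = E1 9B A2.
Offset 25: leading byte 0xE1 = 11100001 → 3-byte char #9 = E1 82 A7.
Leading byte 0xE1 = 11100001 matches 1110xxxx → 3-byte sequence.
Byte 1: 0xE1 = 11100001, payload 0001 (4 bits).
Byte 2: 0x82 = 10000010 (10xxxxxx ✓), payload 000010.
Byte 3: 0xA7 = 10100111 (10xxxxxx ✓), payload 100111.
Concatenate: 0001000010100111 = 0x10A7 (16 bits → U+10A7).

U+10A7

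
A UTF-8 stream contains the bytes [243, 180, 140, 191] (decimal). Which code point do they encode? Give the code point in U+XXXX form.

U+F433F

Leading byte 0xF3 = 11110011 matches 11110xxx → 4-byte sequence.
Byte 1: 0xF3 = 11110011, payload 011 (3 bits).
Byte 2: 0xB4 = 10110100 (10xxxxxx ✓), payload 110100.
Byte 3: 0x8C = 10001100 (10xxxxxx ✓), payload 001100.
Byte 4: 0xBF = 10111111 (10xxxxxx ✓), payload 111111.
Concatenate: 011110100001100111111 = 0xF433F (21 bits → U+F433F).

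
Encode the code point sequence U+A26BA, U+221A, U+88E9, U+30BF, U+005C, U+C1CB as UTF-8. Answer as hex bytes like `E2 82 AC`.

F2 A2 9A BA E2 88 9A E8 A3 A9 E3 82 BF 5C EC 87 8B

U+A26BA: 4-byte form → F2 A2 9A BA.
U+221A: 3-byte form → E2 88 9A.
U+88E9: 3-byte form → E8 A3 A9.
U+30BF: 3-byte form → E3 82 BF.
U+005C: 1-byte form → 5C.
U+C1CB: 3-byte form → EC 87 8B.
Concatenated (17 bytes): F2 A2 9A BA E2 88 9A E8 A3 A9 E3 82 BF 5C EC 87 8B.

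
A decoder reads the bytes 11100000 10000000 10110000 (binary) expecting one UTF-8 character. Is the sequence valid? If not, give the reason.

invalid (overlong encoding)

Leading byte 0xE0 = 11100000 → 3-byte form.
Continuation bytes all match 10xxxxxx. Payload decodes to 0x30.
But 0x30 < 0x800, the minimum for a 3-byte sequence — this is an overlong encoding.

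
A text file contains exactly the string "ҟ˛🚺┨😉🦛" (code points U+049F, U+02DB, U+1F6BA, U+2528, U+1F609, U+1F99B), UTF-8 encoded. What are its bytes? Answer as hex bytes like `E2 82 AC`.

U+049F: 2-byte form → D2 9F.
U+02DB: 2-byte form → CB 9B.
U+1F6BA: 4-byte form → F0 9F 9A BA.
U+2528: 3-byte form → E2 94 A8.
U+1F609: 4-byte form → F0 9F 98 89.
U+1F99B: 4-byte form → F0 9F A6 9B.
Concatenated (19 bytes): D2 9F CB 9B F0 9F 9A BA E2 94 A8 F0 9F 98 89 F0 9F A6 9B.

D2 9F CB 9B F0 9F 9A BA E2 94 A8 F0 9F 98 89 F0 9F A6 9B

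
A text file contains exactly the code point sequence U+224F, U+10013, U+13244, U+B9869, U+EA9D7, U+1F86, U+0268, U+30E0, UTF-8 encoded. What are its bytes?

E2 89 8F F0 90 80 93 F0 93 89 84 F2 B9 A1 A9 F3 AA A7 97 E1 BE 86 C9 A8 E3 83 A0

U+224F: 3-byte form → E2 89 8F.
U+10013: 4-byte form → F0 90 80 93.
U+13244: 4-byte form → F0 93 89 84.
U+B9869: 4-byte form → F2 B9 A1 A9.
U+EA9D7: 4-byte form → F3 AA A7 97.
U+1F86: 3-byte form → E1 BE 86.
U+0268: 2-byte form → C9 A8.
U+30E0: 3-byte form → E3 83 A0.
Concatenated (27 bytes): E2 89 8F F0 90 80 93 F0 93 89 84 F2 B9 A1 A9 F3 AA A7 97 E1 BE 86 C9 A8 E3 83 A0.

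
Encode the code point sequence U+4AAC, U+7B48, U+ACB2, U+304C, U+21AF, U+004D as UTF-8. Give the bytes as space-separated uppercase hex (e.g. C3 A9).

E4 AA AC E7 AD 88 EA B2 B2 E3 81 8C E2 86 AF 4D

U+4AAC: 3-byte form → E4 AA AC.
U+7B48: 3-byte form → E7 AD 88.
U+ACB2: 3-byte form → EA B2 B2.
U+304C: 3-byte form → E3 81 8C.
U+21AF: 3-byte form → E2 86 AF.
U+004D: 1-byte form → 4D.
Concatenated (16 bytes): E4 AA AC E7 AD 88 EA B2 B2 E3 81 8C E2 86 AF 4D.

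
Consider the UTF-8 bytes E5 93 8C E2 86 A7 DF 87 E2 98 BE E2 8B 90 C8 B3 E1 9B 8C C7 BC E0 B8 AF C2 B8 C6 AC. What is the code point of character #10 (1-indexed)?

Offset 0: leading byte 0xE5 = 11100101 → 3-byte char #1 = E5 93 8C.
Offset 3: leading byte 0xE2 = 11100010 → 3-byte char #2 = E2 86 A7.
Offset 6: leading byte 0xDF = 11011111 → 2-byte char #3 = DF 87.
Offset 8: leading byte 0xE2 = 11100010 → 3-byte char #4 = E2 98 BE.
Offset 11: leading byte 0xE2 = 11100010 → 3-byte char #5 = E2 8B 90.
Offset 14: leading byte 0xC8 = 11001000 → 2-byte char #6 = C8 B3.
Offset 16: leading byte 0xE1 = 11100001 → 3-byte char #7 = E1 9B 8C.
Offset 19: leading byte 0xC7 = 11000111 → 2-byte char #8 = C7 BC.
Offset 21: leading byte 0xE0 = 11100000 → 3-byte char #9 = E0 B8 AF.
Offset 24: leading byte 0xC2 = 11000010 → 2-byte char #10 = C2 B8.
Leading byte 0xC2 = 11000010 matches 110xxxxx → 2-byte sequence.
Byte 1: 0xC2 = 11000010, payload 00010 (5 bits).
Byte 2: 0xB8 = 10111000 (10xxxxxx ✓), payload 111000.
Concatenate: 00010111000 = 0xB8 (11 bits → U+00B8).

U+00B8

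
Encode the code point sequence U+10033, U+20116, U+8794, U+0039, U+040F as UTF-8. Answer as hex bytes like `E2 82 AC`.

F0 90 80 B3 F0 A0 84 96 E8 9E 94 39 D0 8F

U+10033: 4-byte form → F0 90 80 B3.
U+20116: 4-byte form → F0 A0 84 96.
U+8794: 3-byte form → E8 9E 94.
U+0039: 1-byte form → 39.
U+040F: 2-byte form → D0 8F.
Concatenated (14 bytes): F0 90 80 B3 F0 A0 84 96 E8 9E 94 39 D0 8F.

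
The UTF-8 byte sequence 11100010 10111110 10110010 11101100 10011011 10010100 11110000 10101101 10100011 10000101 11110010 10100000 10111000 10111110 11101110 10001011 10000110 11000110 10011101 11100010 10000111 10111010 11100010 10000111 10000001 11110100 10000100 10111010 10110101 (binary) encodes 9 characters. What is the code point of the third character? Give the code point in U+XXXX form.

Offset 0: leading byte 0xE2 = 11100010 → 3-byte char #1 = E2 BE B2.
Offset 3: leading byte 0xEC = 11101100 → 3-byte char #2 = EC 9B 94.
Offset 6: leading byte 0xF0 = 11110000 → 4-byte char #3 = F0 AD A3 85.
Leading byte 0xF0 = 11110000 matches 11110xxx → 4-byte sequence.
Byte 1: 0xF0 = 11110000, payload 000 (3 bits).
Byte 2: 0xAD = 10101101 (10xxxxxx ✓), payload 101101.
Byte 3: 0xA3 = 10100011 (10xxxxxx ✓), payload 100011.
Byte 4: 0x85 = 10000101 (10xxxxxx ✓), payload 000101.
Concatenate: 000101101100011000101 = 0x2D8C5 (21 bits → U+2D8C5).

U+2D8C5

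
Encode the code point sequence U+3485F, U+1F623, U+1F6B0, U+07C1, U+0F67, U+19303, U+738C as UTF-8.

U+3485F: 4-byte form → F0 B4 A1 9F.
U+1F623: 4-byte form → F0 9F 98 A3.
U+1F6B0: 4-byte form → F0 9F 9A B0.
U+07C1: 2-byte form → DF 81.
U+0F67: 3-byte form → E0 BD A7.
U+19303: 4-byte form → F0 99 8C 83.
U+738C: 3-byte form → E7 8E 8C.
Concatenated (24 bytes): F0 B4 A1 9F F0 9F 98 A3 F0 9F 9A B0 DF 81 E0 BD A7 F0 99 8C 83 E7 8E 8C.

F0 B4 A1 9F F0 9F 98 A3 F0 9F 9A B0 DF 81 E0 BD A7 F0 99 8C 83 E7 8E 8C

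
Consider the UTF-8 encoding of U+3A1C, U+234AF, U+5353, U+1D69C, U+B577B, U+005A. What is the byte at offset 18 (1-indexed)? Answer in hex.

1-indexed offset 18 is 0-indexed offset 17.
U+3A1C → 3-byte form E3 A8 9C at offsets 0–2.
U+234AF → 4-byte form F0 A3 92 AF at offsets 3–6.
U+5353 → 3-byte form E5 8D 93 at offsets 7–9.
U+1D69C → 4-byte form F0 9D 9A 9C at offsets 10–13.
U+B577B → 4-byte form F2 B5 9D BB at offsets 14–17.
Offset 17 falls in char 5's range; it's byte 4 of F2 B5 9D BB = 0xBB.

0xBB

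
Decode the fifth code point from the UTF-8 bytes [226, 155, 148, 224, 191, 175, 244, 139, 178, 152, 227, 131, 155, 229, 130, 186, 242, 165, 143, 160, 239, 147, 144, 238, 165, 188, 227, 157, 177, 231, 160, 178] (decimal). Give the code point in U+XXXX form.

U+50BA

Offset 0: leading byte 0xE2 = 11100010 → 3-byte char #1 = E2 9B 94.
Offset 3: leading byte 0xE0 = 11100000 → 3-byte char #2 = E0 BF AF.
Offset 6: leading byte 0xF4 = 11110100 → 4-byte char #3 = F4 8B B2 98.
Offset 10: leading byte 0xE3 = 11100011 → 3-byte char #4 = E3 83 9B.
Offset 13: leading byte 0xE5 = 11100101 → 3-byte char #5 = E5 82 BA.
Leading byte 0xE5 = 11100101 matches 1110xxxx → 3-byte sequence.
Byte 1: 0xE5 = 11100101, payload 0101 (4 bits).
Byte 2: 0x82 = 10000010 (10xxxxxx ✓), payload 000010.
Byte 3: 0xBA = 10111010 (10xxxxxx ✓), payload 111010.
Concatenate: 0101000010111010 = 0x50BA (16 bits → U+50BA).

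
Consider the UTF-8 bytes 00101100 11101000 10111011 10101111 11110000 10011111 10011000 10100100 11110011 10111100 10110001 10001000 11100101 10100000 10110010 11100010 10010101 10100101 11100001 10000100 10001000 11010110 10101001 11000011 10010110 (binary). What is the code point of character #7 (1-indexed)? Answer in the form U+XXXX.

Offset 0: leading byte 0x2C = 00101100 → 1-byte char #1 = 2C.
Offset 1: leading byte 0xE8 = 11101000 → 3-byte char #2 = E8 BB AF.
Offset 4: leading byte 0xF0 = 11110000 → 4-byte char #3 = F0 9F 98 A4.
Offset 8: leading byte 0xF3 = 11110011 → 4-byte char #4 = F3 BC B1 88.
Offset 12: leading byte 0xE5 = 11100101 → 3-byte char #5 = E5 A0 B2.
Offset 15: leading byte 0xE2 = 11100010 → 3-byte char #6 = E2 95 A5.
Offset 18: leading byte 0xE1 = 11100001 → 3-byte char #7 = E1 84 88.
Leading byte 0xE1 = 11100001 matches 1110xxxx → 3-byte sequence.
Byte 1: 0xE1 = 11100001, payload 0001 (4 bits).
Byte 2: 0x84 = 10000100 (10xxxxxx ✓), payload 000100.
Byte 3: 0x88 = 10001000 (10xxxxxx ✓), payload 001000.
Concatenate: 0001000100001000 = 0x1108 (16 bits → U+1108).

U+1108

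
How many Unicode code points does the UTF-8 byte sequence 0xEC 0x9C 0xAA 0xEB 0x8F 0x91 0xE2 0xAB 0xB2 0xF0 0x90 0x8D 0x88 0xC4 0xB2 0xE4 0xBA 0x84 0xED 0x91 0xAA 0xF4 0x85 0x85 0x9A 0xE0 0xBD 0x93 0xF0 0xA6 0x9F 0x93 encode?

Byte at offset 0: 0xEC = 11101100 → 3-byte char (#1). Advance 3.
Byte at offset 3: 0xEB = 11101011 → 3-byte char (#2). Advance 3.
Byte at offset 6: 0xE2 = 11100010 → 3-byte char (#3). Advance 3.
Byte at offset 9: 0xF0 = 11110000 → 4-byte char (#4). Advance 4.
Byte at offset 13: 0xC4 = 11000100 → 2-byte char (#5). Advance 2.
Byte at offset 15: 0xE4 = 11100100 → 3-byte char (#6). Advance 3.
Byte at offset 18: 0xED = 11101101 → 3-byte char (#7). Advance 3.
Byte at offset 21: 0xF4 = 11110100 → 4-byte char (#8). Advance 4.
Byte at offset 25: 0xE0 = 11100000 → 3-byte char (#9). Advance 3.
Byte at offset 28: 0xF0 = 11110000 → 4-byte char (#10). Advance 4.
Reached end at offset 32 after 10 code points.

10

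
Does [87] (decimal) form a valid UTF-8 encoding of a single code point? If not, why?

valid

Leading byte 0x57 = 01010111 → 1-byte form.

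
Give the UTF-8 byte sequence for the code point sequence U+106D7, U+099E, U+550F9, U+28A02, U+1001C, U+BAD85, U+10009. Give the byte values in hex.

U+106D7: 4-byte form → F0 90 9B 97.
U+099E: 3-byte form → E0 A6 9E.
U+550F9: 4-byte form → F1 95 83 B9.
U+28A02: 4-byte form → F0 A8 A8 82.
U+1001C: 4-byte form → F0 90 80 9C.
U+BAD85: 4-byte form → F2 BA B6 85.
U+10009: 4-byte form → F0 90 80 89.
Concatenated (27 bytes): F0 90 9B 97 E0 A6 9E F1 95 83 B9 F0 A8 A8 82 F0 90 80 9C F2 BA B6 85 F0 90 80 89.

F0 90 9B 97 E0 A6 9E F1 95 83 B9 F0 A8 A8 82 F0 90 80 9C F2 BA B6 85 F0 90 80 89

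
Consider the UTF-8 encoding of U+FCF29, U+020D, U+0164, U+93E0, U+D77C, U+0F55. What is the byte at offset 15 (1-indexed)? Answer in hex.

1-indexed offset 15 is 0-indexed offset 14.
U+FCF29 → 4-byte form F3 BC BC A9 at offsets 0–3.
U+020D → 2-byte form C8 8D at offsets 4–5.
U+0164 → 2-byte form C5 A4 at offsets 6–7.
U+93E0 → 3-byte form E9 8F A0 at offsets 8–10.
U+D77C → 3-byte form ED 9D BC at offsets 11–13.
U+0F55 → 3-byte form E0 BD 95 at offsets 14–16.
Offset 14 falls in char 6's range; it's byte 1 of E0 BD 95 = 0xE0.

0xE0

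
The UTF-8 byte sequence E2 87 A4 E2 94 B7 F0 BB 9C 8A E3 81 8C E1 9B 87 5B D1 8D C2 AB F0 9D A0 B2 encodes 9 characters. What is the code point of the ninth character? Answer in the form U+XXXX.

Offset 0: leading byte 0xE2 = 11100010 → 3-byte char #1 = E2 87 A4.
Offset 3: leading byte 0xE2 = 11100010 → 3-byte char #2 = E2 94 B7.
Offset 6: leading byte 0xF0 = 11110000 → 4-byte char #3 = F0 BB 9C 8A.
Offset 10: leading byte 0xE3 = 11100011 → 3-byte char #4 = E3 81 8C.
Offset 13: leading byte 0xE1 = 11100001 → 3-byte char #5 = E1 9B 87.
Offset 16: leading byte 0x5B = 01011011 → 1-byte char #6 = 5B.
Offset 17: leading byte 0xD1 = 11010001 → 2-byte char #7 = D1 8D.
Offset 19: leading byte 0xC2 = 11000010 → 2-byte char #8 = C2 AB.
Offset 21: leading byte 0xF0 = 11110000 → 4-byte char #9 = F0 9D A0 B2.
Leading byte 0xF0 = 11110000 matches 11110xxx → 4-byte sequence.
Byte 1: 0xF0 = 11110000, payload 000 (3 bits).
Byte 2: 0x9D = 10011101 (10xxxxxx ✓), payload 011101.
Byte 3: 0xA0 = 10100000 (10xxxxxx ✓), payload 100000.
Byte 4: 0xB2 = 10110010 (10xxxxxx ✓), payload 110010.
Concatenate: 000011101100000110010 = 0x1D832 (21 bits → U+1D832).

U+1D832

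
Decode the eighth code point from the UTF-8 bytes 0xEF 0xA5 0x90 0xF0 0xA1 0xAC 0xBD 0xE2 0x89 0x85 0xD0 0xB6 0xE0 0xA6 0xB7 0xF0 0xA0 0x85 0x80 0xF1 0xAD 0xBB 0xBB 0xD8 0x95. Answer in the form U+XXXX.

U+0615

Offset 0: leading byte 0xEF = 11101111 → 3-byte char #1 = EF A5 90.
Offset 3: leading byte 0xF0 = 11110000 → 4-byte char #2 = F0 A1 AC BD.
Offset 7: leading byte 0xE2 = 11100010 → 3-byte char #3 = E2 89 85.
Offset 10: leading byte 0xD0 = 11010000 → 2-byte char #4 = D0 B6.
Offset 12: leading byte 0xE0 = 11100000 → 3-byte char #5 = E0 A6 B7.
Offset 15: leading byte 0xF0 = 11110000 → 4-byte char #6 = F0 A0 85 80.
Offset 19: leading byte 0xF1 = 11110001 → 4-byte char #7 = F1 AD BB BB.
Offset 23: leading byte 0xD8 = 11011000 → 2-byte char #8 = D8 95.
Leading byte 0xD8 = 11011000 matches 110xxxxx → 2-byte sequence.
Byte 1: 0xD8 = 11011000, payload 11000 (5 bits).
Byte 2: 0x95 = 10010101 (10xxxxxx ✓), payload 010101.
Concatenate: 11000010101 = 0x615 (11 bits → U+0615).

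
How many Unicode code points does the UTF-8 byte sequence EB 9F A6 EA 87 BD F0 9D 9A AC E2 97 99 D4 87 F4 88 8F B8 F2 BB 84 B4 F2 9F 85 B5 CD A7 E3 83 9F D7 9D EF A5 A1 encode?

Byte at offset 0: 0xEB = 11101011 → 3-byte char (#1). Advance 3.
Byte at offset 3: 0xEA = 11101010 → 3-byte char (#2). Advance 3.
Byte at offset 6: 0xF0 = 11110000 → 4-byte char (#3). Advance 4.
Byte at offset 10: 0xE2 = 11100010 → 3-byte char (#4). Advance 3.
Byte at offset 13: 0xD4 = 11010100 → 2-byte char (#5). Advance 2.
Byte at offset 15: 0xF4 = 11110100 → 4-byte char (#6). Advance 4.
Byte at offset 19: 0xF2 = 11110010 → 4-byte char (#7). Advance 4.
Byte at offset 23: 0xF2 = 11110010 → 4-byte char (#8). Advance 4.
Byte at offset 27: 0xCD = 11001101 → 2-byte char (#9). Advance 2.
Byte at offset 29: 0xE3 = 11100011 → 3-byte char (#10). Advance 3.
Byte at offset 32: 0xD7 = 11010111 → 2-byte char (#11). Advance 2.
Byte at offset 34: 0xEF = 11101111 → 3-byte char (#12). Advance 3.
Reached end at offset 37 after 12 code points.

12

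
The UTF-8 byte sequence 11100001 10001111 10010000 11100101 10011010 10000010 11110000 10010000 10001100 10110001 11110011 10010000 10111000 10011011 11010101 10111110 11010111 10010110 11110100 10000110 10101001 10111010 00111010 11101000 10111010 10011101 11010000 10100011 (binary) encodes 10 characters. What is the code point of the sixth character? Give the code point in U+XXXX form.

Offset 0: leading byte 0xE1 = 11100001 → 3-byte char #1 = E1 8F 90.
Offset 3: leading byte 0xE5 = 11100101 → 3-byte char #2 = E5 9A 82.
Offset 6: leading byte 0xF0 = 11110000 → 4-byte char #3 = F0 90 8C B1.
Offset 10: leading byte 0xF3 = 11110011 → 4-byte char #4 = F3 90 B8 9B.
Offset 14: leading byte 0xD5 = 11010101 → 2-byte char #5 = D5 BE.
Offset 16: leading byte 0xD7 = 11010111 → 2-byte char #6 = D7 96.
Leading byte 0xD7 = 11010111 matches 110xxxxx → 2-byte sequence.
Byte 1: 0xD7 = 11010111, payload 10111 (5 bits).
Byte 2: 0x96 = 10010110 (10xxxxxx ✓), payload 010110.
Concatenate: 10111010110 = 0x5D6 (11 bits → U+05D6).

U+05D6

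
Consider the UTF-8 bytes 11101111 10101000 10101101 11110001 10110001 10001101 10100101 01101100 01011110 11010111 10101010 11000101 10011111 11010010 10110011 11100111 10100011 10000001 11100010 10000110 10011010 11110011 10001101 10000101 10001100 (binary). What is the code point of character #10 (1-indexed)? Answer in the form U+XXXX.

Offset 0: leading byte 0xEF = 11101111 → 3-byte char #1 = EF A8 AD.
Offset 3: leading byte 0xF1 = 11110001 → 4-byte char #2 = F1 B1 8D A5.
Offset 7: leading byte 0x6C = 01101100 → 1-byte char #3 = 6C.
Offset 8: leading byte 0x5E = 01011110 → 1-byte char #4 = 5E.
Offset 9: leading byte 0xD7 = 11010111 → 2-byte char #5 = D7 AA.
Offset 11: leading byte 0xC5 = 11000101 → 2-byte char #6 = C5 9F.
Offset 13: leading byte 0xD2 = 11010010 → 2-byte char #7 = D2 B3.
Offset 15: leading byte 0xE7 = 11100111 → 3-byte char #8 = E7 A3 81.
Offset 18: leading byte 0xE2 = 11100010 → 3-byte char #9 = E2 86 9A.
Offset 21: leading byte 0xF3 = 11110011 → 4-byte char #10 = F3 8D 85 8C.
Leading byte 0xF3 = 11110011 matches 11110xxx → 4-byte sequence.
Byte 1: 0xF3 = 11110011, payload 011 (3 bits).
Byte 2: 0x8D = 10001101 (10xxxxxx ✓), payload 001101.
Byte 3: 0x85 = 10000101 (10xxxxxx ✓), payload 000101.
Byte 4: 0x8C = 10001100 (10xxxxxx ✓), payload 001100.
Concatenate: 011001101000101001100 = 0xCD14C (21 bits → U+CD14C).

U+CD14C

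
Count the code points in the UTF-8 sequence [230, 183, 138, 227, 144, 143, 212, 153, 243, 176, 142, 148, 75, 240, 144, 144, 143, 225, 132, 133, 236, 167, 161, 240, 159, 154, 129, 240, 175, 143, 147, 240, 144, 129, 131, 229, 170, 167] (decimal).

Byte at offset 0: 0xE6 = 11100110 → 3-byte char (#1). Advance 3.
Byte at offset 3: 0xE3 = 11100011 → 3-byte char (#2). Advance 3.
Byte at offset 6: 0xD4 = 11010100 → 2-byte char (#3). Advance 2.
Byte at offset 8: 0xF3 = 11110011 → 4-byte char (#4). Advance 4.
Byte at offset 12: 0x4B = 01001011 → 1-byte char (#5). Advance 1.
Byte at offset 13: 0xF0 = 11110000 → 4-byte char (#6). Advance 4.
Byte at offset 17: 0xE1 = 11100001 → 3-byte char (#7). Advance 3.
Byte at offset 20: 0xEC = 11101100 → 3-byte char (#8). Advance 3.
Byte at offset 23: 0xF0 = 11110000 → 4-byte char (#9). Advance 4.
Byte at offset 27: 0xF0 = 11110000 → 4-byte char (#10). Advance 4.
Byte at offset 31: 0xF0 = 11110000 → 4-byte char (#11). Advance 4.
Byte at offset 35: 0xE5 = 11100101 → 3-byte char (#12). Advance 3.
Reached end at offset 38 after 12 code points.

12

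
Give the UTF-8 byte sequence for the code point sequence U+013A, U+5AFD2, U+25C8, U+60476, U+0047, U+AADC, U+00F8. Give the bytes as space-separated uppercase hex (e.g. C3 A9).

U+013A: 2-byte form → C4 BA.
U+5AFD2: 4-byte form → F1 9A BF 92.
U+25C8: 3-byte form → E2 97 88.
U+60476: 4-byte form → F1 A0 91 B6.
U+0047: 1-byte form → 47.
U+AADC: 3-byte form → EA AB 9C.
U+00F8: 2-byte form → C3 B8.
Concatenated (19 bytes): C4 BA F1 9A BF 92 E2 97 88 F1 A0 91 B6 47 EA AB 9C C3 B8.

C4 BA F1 9A BF 92 E2 97 88 F1 A0 91 B6 47 EA AB 9C C3 B8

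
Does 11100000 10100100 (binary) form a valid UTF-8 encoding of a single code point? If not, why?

invalid (sequence truncated)

Leading byte 0xE0 = 11100000 → 3-byte form, but only 2 bytes are present.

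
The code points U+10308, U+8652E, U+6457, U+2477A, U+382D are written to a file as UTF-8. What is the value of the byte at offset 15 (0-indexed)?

U+10308 → 4-byte form F0 90 8C 88 at offsets 0–3.
U+8652E → 4-byte form F2 86 94 AE at offsets 4–7.
U+6457 → 3-byte form E6 91 97 at offsets 8–10.
U+2477A → 4-byte form F0 A4 9D BA at offsets 11–14.
U+382D → 3-byte form E3 A0 AD at offsets 15–17.
Offset 15 falls in char 5's range; it's byte 1 of E3 A0 AD = 0xE3.

0xE3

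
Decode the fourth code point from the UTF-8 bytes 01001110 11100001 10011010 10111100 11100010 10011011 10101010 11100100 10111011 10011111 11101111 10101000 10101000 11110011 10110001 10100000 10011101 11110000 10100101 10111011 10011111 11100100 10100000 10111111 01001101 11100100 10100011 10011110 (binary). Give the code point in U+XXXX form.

U+4EDF

Offset 0: leading byte 0x4E = 01001110 → 1-byte char #1 = 4E.
Offset 1: leading byte 0xE1 = 11100001 → 3-byte char #2 = E1 9A BC.
Offset 4: leading byte 0xE2 = 11100010 → 3-byte char #3 = E2 9B AA.
Offset 7: leading byte 0xE4 = 11100100 → 3-byte char #4 = E4 BB 9F.
Leading byte 0xE4 = 11100100 matches 1110xxxx → 3-byte sequence.
Byte 1: 0xE4 = 11100100, payload 0100 (4 bits).
Byte 2: 0xBB = 10111011 (10xxxxxx ✓), payload 111011.
Byte 3: 0x9F = 10011111 (10xxxxxx ✓), payload 011111.
Concatenate: 0100111011011111 = 0x4EDF (16 bits → U+4EDF).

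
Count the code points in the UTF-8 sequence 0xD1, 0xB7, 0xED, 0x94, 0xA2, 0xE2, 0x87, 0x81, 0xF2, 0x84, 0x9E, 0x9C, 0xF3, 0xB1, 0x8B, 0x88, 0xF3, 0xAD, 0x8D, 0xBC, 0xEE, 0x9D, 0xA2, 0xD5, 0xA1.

Byte at offset 0: 0xD1 = 11010001 → 2-byte char (#1). Advance 2.
Byte at offset 2: 0xED = 11101101 → 3-byte char (#2). Advance 3.
Byte at offset 5: 0xE2 = 11100010 → 3-byte char (#3). Advance 3.
Byte at offset 8: 0xF2 = 11110010 → 4-byte char (#4). Advance 4.
Byte at offset 12: 0xF3 = 11110011 → 4-byte char (#5). Advance 4.
Byte at offset 16: 0xF3 = 11110011 → 4-byte char (#6). Advance 4.
Byte at offset 20: 0xEE = 11101110 → 3-byte char (#7). Advance 3.
Byte at offset 23: 0xD5 = 11010101 → 2-byte char (#8). Advance 2.
Reached end at offset 25 after 8 code points.

8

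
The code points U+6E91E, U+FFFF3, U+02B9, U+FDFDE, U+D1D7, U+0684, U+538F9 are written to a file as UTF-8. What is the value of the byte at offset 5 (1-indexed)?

1-indexed offset 5 is 0-indexed offset 4.
U+6E91E → 4-byte form F1 AE A4 9E at offsets 0–3.
U+FFFF3 → 4-byte form F3 BF BF B3 at offsets 4–7.
Offset 4 falls in char 2's range; it's byte 1 of F3 BF BF B3 = 0xF3.

0xF3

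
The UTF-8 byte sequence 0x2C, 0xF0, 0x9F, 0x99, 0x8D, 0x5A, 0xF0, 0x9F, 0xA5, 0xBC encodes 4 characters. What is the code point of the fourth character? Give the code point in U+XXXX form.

U+1F97C

Offset 0: leading byte 0x2C = 00101100 → 1-byte char #1 = 2C.
Offset 1: leading byte 0xF0 = 11110000 → 4-byte char #2 = F0 9F 99 8D.
Offset 5: leading byte 0x5A = 01011010 → 1-byte char #3 = 5A.
Offset 6: leading byte 0xF0 = 11110000 → 4-byte char #4 = F0 9F A5 BC.
Leading byte 0xF0 = 11110000 matches 11110xxx → 4-byte sequence.
Byte 1: 0xF0 = 11110000, payload 000 (3 bits).
Byte 2: 0x9F = 10011111 (10xxxxxx ✓), payload 011111.
Byte 3: 0xA5 = 10100101 (10xxxxxx ✓), payload 100101.
Byte 4: 0xBC = 10111100 (10xxxxxx ✓), payload 111100.
Concatenate: 000011111100101111100 = 0x1F97C (21 bits → U+1F97C).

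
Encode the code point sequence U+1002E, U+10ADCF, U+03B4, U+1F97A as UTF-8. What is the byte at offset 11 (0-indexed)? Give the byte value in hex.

U+1002E → 4-byte form F0 90 80 AE at offsets 0–3.
U+10ADCF → 4-byte form F4 8A B7 8F at offsets 4–7.
U+03B4 → 2-byte form CE B4 at offsets 8–9.
U+1F97A → 4-byte form F0 9F A5 BA at offsets 10–13.
Offset 11 falls in char 4's range; it's byte 2 of F0 9F A5 BA = 0x9F.

0x9F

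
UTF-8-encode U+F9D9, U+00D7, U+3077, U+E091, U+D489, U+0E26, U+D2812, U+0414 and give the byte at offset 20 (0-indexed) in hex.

U+F9D9 → 3-byte form EF A7 99 at offsets 0–2.
U+00D7 → 2-byte form C3 97 at offsets 3–4.
U+3077 → 3-byte form E3 81 B7 at offsets 5–7.
U+E091 → 3-byte form EE 82 91 at offsets 8–10.
U+D489 → 3-byte form ED 92 89 at offsets 11–13.
U+0E26 → 3-byte form E0 B8 A6 at offsets 14–16.
U+D2812 → 4-byte form F3 92 A0 92 at offsets 17–20.
Offset 20 falls in char 7's range; it's byte 4 of F3 92 A0 92 = 0x92.

0x92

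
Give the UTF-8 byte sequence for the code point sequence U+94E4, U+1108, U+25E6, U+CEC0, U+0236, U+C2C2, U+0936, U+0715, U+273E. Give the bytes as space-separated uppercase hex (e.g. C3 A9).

E9 93 A4 E1 84 88 E2 97 A6 EC BB 80 C8 B6 EC 8B 82 E0 A4 B6 DC 95 E2 9C BE

U+94E4: 3-byte form → E9 93 A4.
U+1108: 3-byte form → E1 84 88.
U+25E6: 3-byte form → E2 97 A6.
U+CEC0: 3-byte form → EC BB 80.
U+0236: 2-byte form → C8 B6.
U+C2C2: 3-byte form → EC 8B 82.
U+0936: 3-byte form → E0 A4 B6.
U+0715: 2-byte form → DC 95.
U+273E: 3-byte form → E2 9C BE.
Concatenated (25 bytes): E9 93 A4 E1 84 88 E2 97 A6 EC BB 80 C8 B6 EC 8B 82 E0 A4 B6 DC 95 E2 9C BE.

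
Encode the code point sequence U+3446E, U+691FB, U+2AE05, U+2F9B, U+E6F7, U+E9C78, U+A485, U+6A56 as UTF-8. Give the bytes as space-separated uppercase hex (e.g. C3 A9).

U+3446E: 4-byte form → F0 B4 91 AE.
U+691FB: 4-byte form → F1 A9 87 BB.
U+2AE05: 4-byte form → F0 AA B8 85.
U+2F9B: 3-byte form → E2 BE 9B.
U+E6F7: 3-byte form → EE 9B B7.
U+E9C78: 4-byte form → F3 A9 B1 B8.
U+A485: 3-byte form → EA 92 85.
U+6A56: 3-byte form → E6 A9 96.
Concatenated (28 bytes): F0 B4 91 AE F1 A9 87 BB F0 AA B8 85 E2 BE 9B EE 9B B7 F3 A9 B1 B8 EA 92 85 E6 A9 96.

F0 B4 91 AE F1 A9 87 BB F0 AA B8 85 E2 BE 9B EE 9B B7 F3 A9 B1 B8 EA 92 85 E6 A9 96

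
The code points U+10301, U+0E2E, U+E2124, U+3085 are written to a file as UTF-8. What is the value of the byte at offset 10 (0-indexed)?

U+10301 → 4-byte form F0 90 8C 81 at offsets 0–3.
U+0E2E → 3-byte form E0 B8 AE at offsets 4–6.
U+E2124 → 4-byte form F3 A2 84 A4 at offsets 7–10.
Offset 10 falls in char 3's range; it's byte 4 of F3 A2 84 A4 = 0xA4.

0xA4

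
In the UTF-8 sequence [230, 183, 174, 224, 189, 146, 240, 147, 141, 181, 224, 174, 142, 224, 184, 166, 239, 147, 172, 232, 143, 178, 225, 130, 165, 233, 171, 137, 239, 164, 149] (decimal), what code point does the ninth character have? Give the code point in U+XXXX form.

U+9AC9

Offset 0: leading byte 0xE6 = 11100110 → 3-byte char #1 = E6 B7 AE.
Offset 3: leading byte 0xE0 = 11100000 → 3-byte char #2 = E0 BD 92.
Offset 6: leading byte 0xF0 = 11110000 → 4-byte char #3 = F0 93 8D B5.
Offset 10: leading byte 0xE0 = 11100000 → 3-byte char #4 = E0 AE 8E.
Offset 13: leading byte 0xE0 = 11100000 → 3-byte char #5 = E0 B8 A6.
Offset 16: leading byte 0xEF = 11101111 → 3-byte char #6 = EF 93 AC.
Offset 19: leading byte 0xE8 = 11101000 → 3-byte char #7 = E8 8F B2.
Offset 22: leading byte 0xE1 = 11100001 → 3-byte char #8 = E1 82 A5.
Offset 25: leading byte 0xE9 = 11101001 → 3-byte char #9 = E9 AB 89.
Leading byte 0xE9 = 11101001 matches 1110xxxx → 3-byte sequence.
Byte 1: 0xE9 = 11101001, payload 1001 (4 bits).
Byte 2: 0xAB = 10101011 (10xxxxxx ✓), payload 101011.
Byte 3: 0x89 = 10001001 (10xxxxxx ✓), payload 001001.
Concatenate: 1001101011001001 = 0x9AC9 (16 bits → U+9AC9).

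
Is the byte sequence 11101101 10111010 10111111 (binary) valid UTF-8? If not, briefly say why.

Structurally a 3-byte sequence; payload = 0xDEBF.
But 0xDEBF is in U+D800–U+DFFF, the surrogate range. Surrogates are not Unicode scalar values and are forbidden in UTF-8.

invalid (encodes a surrogate (U+D800–U+DFFF))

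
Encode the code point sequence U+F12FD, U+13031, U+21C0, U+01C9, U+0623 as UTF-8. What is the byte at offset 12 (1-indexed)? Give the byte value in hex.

0xC7

1-indexed offset 12 is 0-indexed offset 11.
U+F12FD → 4-byte form F3 B1 8B BD at offsets 0–3.
U+13031 → 4-byte form F0 93 80 B1 at offsets 4–7.
U+21C0 → 3-byte form E2 87 80 at offsets 8–10.
U+01C9 → 2-byte form C7 89 at offsets 11–12.
Offset 11 falls in char 4's range; it's byte 1 of C7 89 = 0xC7.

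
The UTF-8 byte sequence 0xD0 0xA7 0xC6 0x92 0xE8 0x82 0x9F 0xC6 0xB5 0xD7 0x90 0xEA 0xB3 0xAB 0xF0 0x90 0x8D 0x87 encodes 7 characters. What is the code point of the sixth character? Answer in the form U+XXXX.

U+ACEB

Offset 0: leading byte 0xD0 = 11010000 → 2-byte char #1 = D0 A7.
Offset 2: leading byte 0xC6 = 11000110 → 2-byte char #2 = C6 92.
Offset 4: leading byte 0xE8 = 11101000 → 3-byte char #3 = E8 82 9F.
Offset 7: leading byte 0xC6 = 11000110 → 2-byte char #4 = C6 B5.
Offset 9: leading byte 0xD7 = 11010111 → 2-byte char #5 = D7 90.
Offset 11: leading byte 0xEA = 11101010 → 3-byte char #6 = EA B3 AB.
Leading byte 0xEA = 11101010 matches 1110xxxx → 3-byte sequence.
Byte 1: 0xEA = 11101010, payload 1010 (4 bits).
Byte 2: 0xB3 = 10110011 (10xxxxxx ✓), payload 110011.
Byte 3: 0xAB = 10101011 (10xxxxxx ✓), payload 101011.
Concatenate: 1010110011101011 = 0xACEB (16 bits → U+ACEB).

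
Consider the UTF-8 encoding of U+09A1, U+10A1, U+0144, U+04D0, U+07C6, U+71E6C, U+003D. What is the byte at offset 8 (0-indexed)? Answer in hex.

0xD3

U+09A1 → 3-byte form E0 A6 A1 at offsets 0–2.
U+10A1 → 3-byte form E1 82 A1 at offsets 3–5.
U+0144 → 2-byte form C5 84 at offsets 6–7.
U+04D0 → 2-byte form D3 90 at offsets 8–9.
Offset 8 falls in char 4's range; it's byte 1 of D3 90 = 0xD3.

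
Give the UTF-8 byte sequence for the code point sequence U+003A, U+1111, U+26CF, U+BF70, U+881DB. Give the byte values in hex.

3A E1 84 91 E2 9B 8F EB BD B0 F2 88 87 9B

U+003A: 1-byte form → 3A.
U+1111: 3-byte form → E1 84 91.
U+26CF: 3-byte form → E2 9B 8F.
U+BF70: 3-byte form → EB BD B0.
U+881DB: 4-byte form → F2 88 87 9B.
Concatenated (14 bytes): 3A E1 84 91 E2 9B 8F EB BD B0 F2 88 87 9B.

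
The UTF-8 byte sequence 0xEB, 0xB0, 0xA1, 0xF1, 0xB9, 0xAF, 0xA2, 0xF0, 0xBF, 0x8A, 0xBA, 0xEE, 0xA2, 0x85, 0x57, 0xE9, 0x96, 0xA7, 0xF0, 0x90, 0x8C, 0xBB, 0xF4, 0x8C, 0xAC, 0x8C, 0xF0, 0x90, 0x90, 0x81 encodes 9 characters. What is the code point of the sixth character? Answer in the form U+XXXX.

U+95A7

Offset 0: leading byte 0xEB = 11101011 → 3-byte char #1 = EB B0 A1.
Offset 3: leading byte 0xF1 = 11110001 → 4-byte char #2 = F1 B9 AF A2.
Offset 7: leading byte 0xF0 = 11110000 → 4-byte char #3 = F0 BF 8A BA.
Offset 11: leading byte 0xEE = 11101110 → 3-byte char #4 = EE A2 85.
Offset 14: leading byte 0x57 = 01010111 → 1-byte char #5 = 57.
Offset 15: leading byte 0xE9 = 11101001 → 3-byte char #6 = E9 96 A7.
Leading byte 0xE9 = 11101001 matches 1110xxxx → 3-byte sequence.
Byte 1: 0xE9 = 11101001, payload 1001 (4 bits).
Byte 2: 0x96 = 10010110 (10xxxxxx ✓), payload 010110.
Byte 3: 0xA7 = 10100111 (10xxxxxx ✓), payload 100111.
Concatenate: 1001010110100111 = 0x95A7 (16 bits → U+95A7).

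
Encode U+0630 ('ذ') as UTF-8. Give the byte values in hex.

U+0630 = 0x630 = 1584 decimal. In range U+0080–U+07FF → 2-byte form: 110xxxxx 10xxxxxx.
Binary (11 bits): 11000110000.
Split 5+6: 11000 | 110000.
Byte 1: 11011000 = 0xD8.
Byte 2: 10110000 = 0xB0.

D8 B0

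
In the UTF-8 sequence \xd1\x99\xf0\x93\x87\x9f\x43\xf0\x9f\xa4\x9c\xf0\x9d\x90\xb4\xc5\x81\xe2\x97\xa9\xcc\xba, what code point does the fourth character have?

Offset 0: leading byte 0xD1 = 11010001 → 2-byte char #1 = D1 99.
Offset 2: leading byte 0xF0 = 11110000 → 4-byte char #2 = F0 93 87 9F.
Offset 6: leading byte 0x43 = 01000011 → 1-byte char #3 = 43.
Offset 7: leading byte 0xF0 = 11110000 → 4-byte char #4 = F0 9F A4 9C.
Leading byte 0xF0 = 11110000 matches 11110xxx → 4-byte sequence.
Byte 1: 0xF0 = 11110000, payload 000 (3 bits).
Byte 2: 0x9F = 10011111 (10xxxxxx ✓), payload 011111.
Byte 3: 0xA4 = 10100100 (10xxxxxx ✓), payload 100100.
Byte 4: 0x9C = 10011100 (10xxxxxx ✓), payload 011100.
Concatenate: 000011111100100011100 = 0x1F91C (21 bits → U+1F91C).

U+1F91C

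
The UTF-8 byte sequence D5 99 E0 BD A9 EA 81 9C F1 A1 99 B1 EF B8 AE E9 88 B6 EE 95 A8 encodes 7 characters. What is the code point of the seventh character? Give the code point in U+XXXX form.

Offset 0: leading byte 0xD5 = 11010101 → 2-byte char #1 = D5 99.
Offset 2: leading byte 0xE0 = 11100000 → 3-byte char #2 = E0 BD A9.
Offset 5: leading byte 0xEA = 11101010 → 3-byte char #3 = EA 81 9C.
Offset 8: leading byte 0xF1 = 11110001 → 4-byte char #4 = F1 A1 99 B1.
Offset 12: leading byte 0xEF = 11101111 → 3-byte char #5 = EF B8 AE.
Offset 15: leading byte 0xE9 = 11101001 → 3-byte char #6 = E9 88 B6.
Offset 18: leading byte 0xEE = 11101110 → 3-byte char #7 = EE 95 A8.
Leading byte 0xEE = 11101110 matches 1110xxxx → 3-byte sequence.
Byte 1: 0xEE = 11101110, payload 1110 (4 bits).
Byte 2: 0x95 = 10010101 (10xxxxxx ✓), payload 010101.
Byte 3: 0xA8 = 10101000 (10xxxxxx ✓), payload 101000.
Concatenate: 1110010101101000 = 0xE568 (16 bits → U+E568).

U+E568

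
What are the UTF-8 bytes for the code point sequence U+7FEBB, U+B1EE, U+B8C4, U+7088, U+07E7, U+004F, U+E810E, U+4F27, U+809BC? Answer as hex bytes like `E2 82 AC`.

F1 BF BA BB EB 87 AE EB A3 84 E7 82 88 DF A7 4F F3 A8 84 8E E4 BC A7 F2 80 A6 BC

U+7FEBB: 4-byte form → F1 BF BA BB.
U+B1EE: 3-byte form → EB 87 AE.
U+B8C4: 3-byte form → EB A3 84.
U+7088: 3-byte form → E7 82 88.
U+07E7: 2-byte form → DF A7.
U+004F: 1-byte form → 4F.
U+E810E: 4-byte form → F3 A8 84 8E.
U+4F27: 3-byte form → E4 BC A7.
U+809BC: 4-byte form → F2 80 A6 BC.
Concatenated (27 bytes): F1 BF BA BB EB 87 AE EB A3 84 E7 82 88 DF A7 4F F3 A8 84 8E E4 BC A7 F2 80 A6 BC.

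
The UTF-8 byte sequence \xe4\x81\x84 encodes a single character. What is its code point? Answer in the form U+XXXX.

U+4044

Leading byte 0xE4 = 11100100 matches 1110xxxx → 3-byte sequence.
Byte 1: 0xE4 = 11100100, payload 0100 (4 bits).
Byte 2: 0x81 = 10000001 (10xxxxxx ✓), payload 000001.
Byte 3: 0x84 = 10000100 (10xxxxxx ✓), payload 000100.
Concatenate: 0100000001000100 = 0x4044 (16 bits → U+4044).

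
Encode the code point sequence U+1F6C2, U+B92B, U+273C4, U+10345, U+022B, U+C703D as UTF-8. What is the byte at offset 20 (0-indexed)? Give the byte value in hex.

U+1F6C2 → 4-byte form F0 9F 9B 82 at offsets 0–3.
U+B92B → 3-byte form EB A4 AB at offsets 4–6.
U+273C4 → 4-byte form F0 A7 8F 84 at offsets 7–10.
U+10345 → 4-byte form F0 90 8D 85 at offsets 11–14.
U+022B → 2-byte form C8 AB at offsets 15–16.
U+C703D → 4-byte form F3 87 80 BD at offsets 17–20.
Offset 20 falls in char 6's range; it's byte 4 of F3 87 80 BD = 0xBD.

0xBD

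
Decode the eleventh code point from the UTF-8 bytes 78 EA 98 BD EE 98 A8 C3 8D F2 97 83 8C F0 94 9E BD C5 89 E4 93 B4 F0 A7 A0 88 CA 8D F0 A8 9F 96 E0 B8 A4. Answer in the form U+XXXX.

U+287D6

Offset 0: leading byte 0x78 = 01111000 → 1-byte char #1 = 78.
Offset 1: leading byte 0xEA = 11101010 → 3-byte char #2 = EA 98 BD.
Offset 4: leading byte 0xEE = 11101110 → 3-byte char #3 = EE 98 A8.
Offset 7: leading byte 0xC3 = 11000011 → 2-byte char #4 = C3 8D.
Offset 9: leading byte 0xF2 = 11110010 → 4-byte char #5 = F2 97 83 8C.
Offset 13: leading byte 0xF0 = 11110000 → 4-byte char #6 = F0 94 9E BD.
Offset 17: leading byte 0xC5 = 11000101 → 2-byte char #7 = C5 89.
Offset 19: leading byte 0xE4 = 11100100 → 3-byte char #8 = E4 93 B4.
Offset 22: leading byte 0xF0 = 11110000 → 4-byte char #9 = F0 A7 A0 88.
Offset 26: leading byte 0xCA = 11001010 → 2-byte char #10 = CA 8D.
Offset 28: leading byte 0xF0 = 11110000 → 4-byte char #11 = F0 A8 9F 96.
Leading byte 0xF0 = 11110000 matches 11110xxx → 4-byte sequence.
Byte 1: 0xF0 = 11110000, payload 000 (3 bits).
Byte 2: 0xA8 = 10101000 (10xxxxxx ✓), payload 101000.
Byte 3: 0x9F = 10011111 (10xxxxxx ✓), payload 011111.
Byte 4: 0x96 = 10010110 (10xxxxxx ✓), payload 010110.
Concatenate: 000101000011111010110 = 0x287D6 (21 bits → U+287D6).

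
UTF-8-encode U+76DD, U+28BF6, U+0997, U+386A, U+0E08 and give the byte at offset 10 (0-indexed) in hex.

0xE3

U+76DD → 3-byte form E7 9B 9D at offsets 0–2.
U+28BF6 → 4-byte form F0 A8 AF B6 at offsets 3–6.
U+0997 → 3-byte form E0 A6 97 at offsets 7–9.
U+386A → 3-byte form E3 A1 AA at offsets 10–12.
Offset 10 falls in char 4's range; it's byte 1 of E3 A1 AA = 0xE3.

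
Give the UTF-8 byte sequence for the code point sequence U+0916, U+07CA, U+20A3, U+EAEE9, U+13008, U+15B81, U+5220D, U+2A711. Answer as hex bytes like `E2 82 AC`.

E0 A4 96 DF 8A E2 82 A3 F3 AA BB A9 F0 93 80 88 F0 95 AE 81 F1 92 88 8D F0 AA 9C 91

U+0916: 3-byte form → E0 A4 96.
U+07CA: 2-byte form → DF 8A.
U+20A3: 3-byte form → E2 82 A3.
U+EAEE9: 4-byte form → F3 AA BB A9.
U+13008: 4-byte form → F0 93 80 88.
U+15B81: 4-byte form → F0 95 AE 81.
U+5220D: 4-byte form → F1 92 88 8D.
U+2A711: 4-byte form → F0 AA 9C 91.
Concatenated (28 bytes): E0 A4 96 DF 8A E2 82 A3 F3 AA BB A9 F0 93 80 88 F0 95 AE 81 F1 92 88 8D F0 AA 9C 91.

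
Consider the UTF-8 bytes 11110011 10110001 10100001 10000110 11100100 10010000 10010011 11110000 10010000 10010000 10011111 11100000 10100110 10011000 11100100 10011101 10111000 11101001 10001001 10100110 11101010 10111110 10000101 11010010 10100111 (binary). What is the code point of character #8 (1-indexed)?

Offset 0: leading byte 0xF3 = 11110011 → 4-byte char #1 = F3 B1 A1 86.
Offset 4: leading byte 0xE4 = 11100100 → 3-byte char #2 = E4 90 93.
Offset 7: leading byte 0xF0 = 11110000 → 4-byte char #3 = F0 90 90 9F.
Offset 11: leading byte 0xE0 = 11100000 → 3-byte char #4 = E0 A6 98.
Offset 14: leading byte 0xE4 = 11100100 → 3-byte char #5 = E4 9D B8.
Offset 17: leading byte 0xE9 = 11101001 → 3-byte char #6 = E9 89 A6.
Offset 20: leading byte 0xEA = 11101010 → 3-byte char #7 = EA BE 85.
Offset 23: leading byte 0xD2 = 11010010 → 2-byte char #8 = D2 A7.
Leading byte 0xD2 = 11010010 matches 110xxxxx → 2-byte sequence.
Byte 1: 0xD2 = 11010010, payload 10010 (5 bits).
Byte 2: 0xA7 = 10100111 (10xxxxxx ✓), payload 100111.
Concatenate: 10010100111 = 0x4A7 (11 bits → U+04A7).

U+04A7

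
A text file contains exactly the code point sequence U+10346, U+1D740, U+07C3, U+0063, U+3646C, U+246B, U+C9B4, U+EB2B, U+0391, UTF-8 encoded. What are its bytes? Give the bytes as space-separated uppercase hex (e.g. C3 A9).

F0 90 8D 86 F0 9D 9D 80 DF 83 63 F0 B6 91 AC E2 91 AB EC A6 B4 EE AC AB CE 91

U+10346: 4-byte form → F0 90 8D 86.
U+1D740: 4-byte form → F0 9D 9D 80.
U+07C3: 2-byte form → DF 83.
U+0063: 1-byte form → 63.
U+3646C: 4-byte form → F0 B6 91 AC.
U+246B: 3-byte form → E2 91 AB.
U+C9B4: 3-byte form → EC A6 B4.
U+EB2B: 3-byte form → EE AC AB.
U+0391: 2-byte form → CE 91.
Concatenated (26 bytes): F0 90 8D 86 F0 9D 9D 80 DF 83 63 F0 B6 91 AC E2 91 AB EC A6 B4 EE AC AB CE 91.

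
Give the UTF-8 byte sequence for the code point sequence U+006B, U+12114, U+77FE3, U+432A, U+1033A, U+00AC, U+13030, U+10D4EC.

6B F0 92 84 94 F1 B7 BF A3 E4 8C AA F0 90 8C BA C2 AC F0 93 80 B0 F4 8D 93 AC

U+006B: 1-byte form → 6B.
U+12114: 4-byte form → F0 92 84 94.
U+77FE3: 4-byte form → F1 B7 BF A3.
U+432A: 3-byte form → E4 8C AA.
U+1033A: 4-byte form → F0 90 8C BA.
U+00AC: 2-byte form → C2 AC.
U+13030: 4-byte form → F0 93 80 B0.
U+10D4EC: 4-byte form → F4 8D 93 AC.
Concatenated (26 bytes): 6B F0 92 84 94 F1 B7 BF A3 E4 8C AA F0 90 8C BA C2 AC F0 93 80 B0 F4 8D 93 AC.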